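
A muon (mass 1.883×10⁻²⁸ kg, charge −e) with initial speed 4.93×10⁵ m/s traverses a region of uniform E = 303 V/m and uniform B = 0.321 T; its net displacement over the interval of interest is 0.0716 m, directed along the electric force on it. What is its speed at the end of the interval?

B does no work; ΔKE = |q|E d.
½mv_f² = ½mv₀² + |q|Ed = ½(1.883×10⁻²⁸)(4.93×10⁵)² + (1.602×10⁻¹⁹)(303)(0.0716) ≈ 2.288×10⁻¹⁷ J + 3.476×10⁻¹⁸ J ≈ 2.636×10⁻¹⁷ J.
v_f = √(2·2.636×10⁻¹⁷/1.883×10⁻²⁸) ≈ 5.29×10⁵ m/s.

v_f ≈ 5.29×10⁵ m/s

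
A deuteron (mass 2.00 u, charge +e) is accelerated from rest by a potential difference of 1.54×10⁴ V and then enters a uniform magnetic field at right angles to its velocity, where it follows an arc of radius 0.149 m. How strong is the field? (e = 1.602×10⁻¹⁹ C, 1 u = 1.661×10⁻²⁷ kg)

B ≈ 0.170 T

v = √(2|q|V/m) = √(2·1.602×10⁻¹⁹·1.54×10⁴/3.322×10⁻²⁷) ≈ 1.219×10⁶ m/s.
B = mv/(|q|r) = (3.322×10⁻²⁷)(1.219×10⁶)/((1.602×10⁻¹⁹)(0.149)) ≈ 0.170 T.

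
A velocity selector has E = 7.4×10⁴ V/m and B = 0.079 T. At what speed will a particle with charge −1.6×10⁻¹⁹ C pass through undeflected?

Zero net Lorentz force requires |qE| = |q v×B|, i.e. E = vB.
v = E/B = 7.4×10⁴/0.079 = 9.4×10⁵ m/s.

v = 9.4×10⁵ m/s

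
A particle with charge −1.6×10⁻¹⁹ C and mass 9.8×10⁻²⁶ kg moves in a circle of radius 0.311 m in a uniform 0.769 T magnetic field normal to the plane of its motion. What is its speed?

v ≈ 3.90×10⁵ m/s

From |q|vB = mv²/r, v = |q|Br/m.
v = (1.6×10⁻¹⁹)(0.769)(0.311)/9.8×10⁻²⁶ ≈ 3.90×10⁵ m/s.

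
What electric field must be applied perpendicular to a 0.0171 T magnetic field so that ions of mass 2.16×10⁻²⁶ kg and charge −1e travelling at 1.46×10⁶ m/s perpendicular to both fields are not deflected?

E = 2.50×10⁴ V/m

For straight-line motion qE = qvB, so E = vB.
E = 1.46×10⁶ × 0.0171 = 2.50×10⁴ V/m.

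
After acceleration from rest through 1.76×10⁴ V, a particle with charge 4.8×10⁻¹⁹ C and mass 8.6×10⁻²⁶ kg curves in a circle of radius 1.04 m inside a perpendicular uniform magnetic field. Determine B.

v = √(2|q|V/m) = √(2·4.8×10⁻¹⁹·1.76×10⁴/8.6×10⁻²⁶) ≈ 4.432×10⁵ m/s.
B = mv/(|q|r) = (8.6×10⁻²⁶)(4.432×10⁵)/((4.8×10⁻¹⁹)(1.04)) ≈ 0.0764 T.

B ≈ 0.0764 T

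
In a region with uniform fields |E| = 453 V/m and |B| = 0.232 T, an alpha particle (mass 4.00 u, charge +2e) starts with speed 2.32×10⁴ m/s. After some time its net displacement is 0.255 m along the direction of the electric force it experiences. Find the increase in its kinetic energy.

ΔKE ≈ 3.70×10⁻¹⁷ J

The magnetic force is always ⟂ v and does no work; only the electric force changes KE.
ΔKE = F_E · d = |q|E d = (3.204×10⁻¹⁹)(453)(0.255) ≈ 3.70×10⁻¹⁷ J.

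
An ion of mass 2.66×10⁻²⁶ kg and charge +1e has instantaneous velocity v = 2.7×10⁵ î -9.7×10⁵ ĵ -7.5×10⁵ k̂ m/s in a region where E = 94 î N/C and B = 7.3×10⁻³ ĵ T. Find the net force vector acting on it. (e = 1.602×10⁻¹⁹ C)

F ≈ (8.92×10⁻¹⁶, 0, 3.16×10⁻¹⁶) N

v×B = (5480, 0, 1970) N/C.
E + v×B = (5570, 0, 1970) N/C.
F = q(E + v×B) = (1.602×10⁻¹⁹ C)·(5570, 0, 1970) = (8.92×10⁻¹⁶, 0, 3.16×10⁻¹⁶) N.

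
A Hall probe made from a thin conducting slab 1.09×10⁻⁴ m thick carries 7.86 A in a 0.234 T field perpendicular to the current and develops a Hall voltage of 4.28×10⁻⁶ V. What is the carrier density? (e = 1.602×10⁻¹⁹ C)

n ≈ 2.46×10²⁸ m⁻³

From V_H = IB/(n e t), n = IB/(V_H e t).
n = (7.86)(0.234)/((4.28×10⁻⁶)(1.602×10⁻¹⁹)(1.09×10⁻⁴)) ≈ 2.46×10²⁸ m⁻³.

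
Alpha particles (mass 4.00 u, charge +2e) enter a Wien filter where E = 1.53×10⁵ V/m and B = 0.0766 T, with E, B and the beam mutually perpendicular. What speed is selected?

For undeflected motion the electric and magnetic forces balance: qE = qvB.
v = E/B = 1.53×10⁵/0.0766 = 2.00×10⁶ m/s.

v = 2.00×10⁶ m/s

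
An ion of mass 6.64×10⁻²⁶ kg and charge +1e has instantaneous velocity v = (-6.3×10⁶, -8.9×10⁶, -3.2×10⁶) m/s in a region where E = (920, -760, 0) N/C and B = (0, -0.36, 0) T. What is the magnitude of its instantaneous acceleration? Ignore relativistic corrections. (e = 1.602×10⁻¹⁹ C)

|a| ≈ 6.14×10¹² m/s²

v×B = (-1.15×10⁶, 0, 2.27×10⁶) N/C.
E + v×B = (-1.15×10⁶, -760, 2.27×10⁶) N/C.
F = q(E + v×B) = (1.602×10⁻¹⁹ C)·(-1.15×10⁶, -760, 2.27×10⁶) = (-1.84×10⁻¹³, -1.22×10⁻¹⁶, 3.63×10⁻¹³) N.
|a| = |F|/m = 4.075×10⁻¹³/6.64×10⁻²⁶ ≈ 6.14×10¹² m/s².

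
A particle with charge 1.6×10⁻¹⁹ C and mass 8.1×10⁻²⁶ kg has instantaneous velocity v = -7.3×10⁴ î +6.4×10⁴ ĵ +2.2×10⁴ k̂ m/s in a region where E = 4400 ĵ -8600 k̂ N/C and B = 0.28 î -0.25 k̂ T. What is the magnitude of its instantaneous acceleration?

v×B = (-1.60×10⁴, -1.21×10⁴, -1.79×10⁴) N/C.
E + v×B = (-1.60×10⁴, -7690, -2.65×10⁴) N/C.
F = q(E + v×B) = (1.6×10⁻¹⁹ C)·(-1.60×10⁴, -7690, -2.65×10⁴) = (-2.56×10⁻¹⁵, -1.23×10⁻¹⁵, -4.24×10⁻¹⁵) N.
|a| = |F|/m = 5.106×10⁻¹⁵/8.1×10⁻²⁶ ≈ 6.30×10¹⁰ m/s².

|a| ≈ 6.30×10¹⁰ m/s²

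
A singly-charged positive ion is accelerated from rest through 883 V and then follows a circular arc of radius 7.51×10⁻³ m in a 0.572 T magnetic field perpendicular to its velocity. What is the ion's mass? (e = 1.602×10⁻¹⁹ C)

m ≈ 1.67×10⁻²⁷ kg

Combine |q|V = ½mv² and r = mv/(|q|B): eliminate v to get m = qB²r²/(2V).
m = (1.602×10⁻¹⁹)(0.572)²(7.51×10⁻³)²/(2·883) ≈ 1.67×10⁻²⁷ kg.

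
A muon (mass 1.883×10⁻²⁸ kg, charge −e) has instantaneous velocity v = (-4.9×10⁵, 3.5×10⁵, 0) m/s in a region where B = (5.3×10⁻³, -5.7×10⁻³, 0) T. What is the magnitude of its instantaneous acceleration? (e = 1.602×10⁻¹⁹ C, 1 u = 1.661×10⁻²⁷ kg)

|a| ≈ 7.98×10¹¹ m/s²

v×B = (0, 0, 938) N/C.
F = q v×B = (−1.602×10⁻¹⁹ C)·(0, 0, 938) = (0, 0, -1.50×10⁻¹⁶) N.
|a| = |F|/m = 1.503×10⁻¹⁶/1.883×10⁻²⁸ ≈ 7.98×10¹¹ m/s².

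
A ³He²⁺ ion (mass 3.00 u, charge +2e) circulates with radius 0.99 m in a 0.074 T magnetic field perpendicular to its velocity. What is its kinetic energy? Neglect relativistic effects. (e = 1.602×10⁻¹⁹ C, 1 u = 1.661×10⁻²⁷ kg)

KE ≈ 5.5×10⁻¹⁴ J

v = |q|Br/m, then KE = ½mv² = (qBr)²/(2m).
v = (3.204×10⁻¹⁹)(0.074)(0.99)/4.983×10⁻²⁷ ≈ 4.711×10⁶ m/s.
KE = ½(4.983×10⁻²⁷)(4.711×10⁶)² ≈ 5.5×10⁻¹⁴ J.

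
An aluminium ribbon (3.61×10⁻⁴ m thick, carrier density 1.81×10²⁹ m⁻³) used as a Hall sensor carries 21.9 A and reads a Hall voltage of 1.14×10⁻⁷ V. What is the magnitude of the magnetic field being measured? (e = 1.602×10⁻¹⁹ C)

B ≈ 0.0545 T

From V_H = IB/(n e t), B = V_H n e t / I.
B = (1.14×10⁻⁷)(1.81×10²⁹)(1.602×10⁻¹⁹)(3.61×10⁻⁴)/21.9 ≈ 0.0545 T.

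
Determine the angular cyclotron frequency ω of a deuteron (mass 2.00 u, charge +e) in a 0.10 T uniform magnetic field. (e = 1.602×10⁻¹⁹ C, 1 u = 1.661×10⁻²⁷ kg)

ω ≈ 4.8×10⁶ rad/s

ω = |q|B/m.
ω = (1.602×10⁻¹⁹)(0.10)/3.322×10⁻²⁷ ≈ 4.8×10⁶ rad/s.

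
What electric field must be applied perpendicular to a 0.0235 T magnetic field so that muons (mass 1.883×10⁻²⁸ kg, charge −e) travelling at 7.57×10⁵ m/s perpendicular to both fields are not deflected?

For straight-line motion qE = qvB, so E = vB.
E = 7.57×10⁵ × 0.0235 = 1.78×10⁴ V/m.

E = 1.78×10⁴ V/m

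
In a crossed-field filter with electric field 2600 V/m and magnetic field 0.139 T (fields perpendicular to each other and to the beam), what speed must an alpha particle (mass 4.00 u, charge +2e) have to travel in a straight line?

v = 1.87×10⁴ m/s

For undeflected motion the electric and magnetic forces balance: qE = qvB.
v = E/B = 2600/0.139 = 1.87×10⁴ m/s.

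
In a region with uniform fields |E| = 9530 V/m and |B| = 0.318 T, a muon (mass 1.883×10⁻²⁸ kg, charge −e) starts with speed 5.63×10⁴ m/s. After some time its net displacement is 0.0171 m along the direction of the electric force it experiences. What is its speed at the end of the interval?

v_f ≈ 5.30×10⁵ m/s

B does no work; ΔKE = |q|E d.
½mv_f² = ½mv₀² + |q|Ed = ½(1.883×10⁻²⁸)(5.63×10⁴)² + (1.602×10⁻¹⁹)(9530)(0.0171) ≈ 2.984×10⁻¹⁹ J + 2.611×10⁻¹⁷ J ≈ 2.641×10⁻¹⁷ J.
v_f = √(2·2.641×10⁻¹⁷/1.883×10⁻²⁸) ≈ 5.30×10⁵ m/s.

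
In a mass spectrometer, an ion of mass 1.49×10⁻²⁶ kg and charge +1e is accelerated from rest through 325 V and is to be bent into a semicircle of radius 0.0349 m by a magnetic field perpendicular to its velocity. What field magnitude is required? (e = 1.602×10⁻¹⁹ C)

B ≈ 0.223 T

v = √(2|q|V/m) = √(2·1.602×10⁻¹⁹·325/1.49×10⁻²⁶) ≈ 8.360×10⁴ m/s.
B = mv/(|q|r) = (1.49×10⁻²⁶)(8.360×10⁴)/((1.602×10⁻¹⁹)(0.0349)) ≈ 0.223 T.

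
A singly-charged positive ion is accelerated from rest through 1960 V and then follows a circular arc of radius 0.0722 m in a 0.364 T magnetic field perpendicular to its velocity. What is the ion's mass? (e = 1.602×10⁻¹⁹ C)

Combine |q|V = ½mv² and r = mv/(|q|B): eliminate v to get m = qB²r²/(2V).
m = (1.602×10⁻¹⁹)(0.364)²(0.0722)²/(2·1960) ≈ 2.82×10⁻²⁶ kg.

m ≈ 2.82×10⁻²⁶ kg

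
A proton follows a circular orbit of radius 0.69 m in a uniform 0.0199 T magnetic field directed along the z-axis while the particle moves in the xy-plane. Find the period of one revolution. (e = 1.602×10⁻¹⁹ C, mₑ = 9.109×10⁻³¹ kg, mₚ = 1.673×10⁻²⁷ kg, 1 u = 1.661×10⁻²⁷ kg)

T ≈ 3.30×10⁻⁶ s

The cyclotron period depends only on m, q, B: T = 2πm/(|q|B).
T = 2π(1.673×10⁻²⁷)/((1.602×10⁻¹⁹)(0.0199)) ≈ 3.30×10⁻⁶ s.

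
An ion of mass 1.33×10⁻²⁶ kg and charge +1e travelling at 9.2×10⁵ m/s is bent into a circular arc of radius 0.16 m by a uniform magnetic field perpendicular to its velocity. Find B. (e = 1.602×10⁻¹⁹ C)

B ≈ 0.48 T

From |q|vB = mv²/r, B = mv/(|q|r).
B = (1.33×10⁻²⁶)(9.2×10⁵)/((1.602×10⁻¹⁹)(0.16)) ≈ 0.48 T.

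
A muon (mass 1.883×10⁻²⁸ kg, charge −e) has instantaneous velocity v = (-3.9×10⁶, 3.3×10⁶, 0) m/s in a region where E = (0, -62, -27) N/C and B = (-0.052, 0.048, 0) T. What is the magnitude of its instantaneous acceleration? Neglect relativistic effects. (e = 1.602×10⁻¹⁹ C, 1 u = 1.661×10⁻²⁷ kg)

|a| ≈ 1.33×10¹³ m/s²

v×B = (0, 0, -1.56×10⁴) N/C.
E + v×B = (0, -62.0, -1.56×10⁴) N/C.
F = q(E + v×B) = (−1.602×10⁻¹⁹ C)·(0, -62.0, -1.56×10⁴) = (0, 9.93×10⁻¹⁸, 2.50×10⁻¹⁵) N.
|a| = |F|/m = 2.503×10⁻¹⁵/1.883×10⁻²⁸ ≈ 1.33×10¹³ m/s².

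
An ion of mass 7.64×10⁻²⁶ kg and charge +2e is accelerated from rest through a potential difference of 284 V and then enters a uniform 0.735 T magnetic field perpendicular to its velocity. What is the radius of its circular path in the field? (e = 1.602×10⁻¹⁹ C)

Acceleration: |q|V = ½mv² ⇒ v = √(2|q|V/m) = √(2·3.204×10⁻¹⁹·284/7.64×10⁻²⁶) ≈ 4.881×10⁴ m/s.
In the field: r = mv/(|q|B) = (7.64×10⁻²⁶)(4.881×10⁴)/((3.204×10⁻¹⁹)(0.735)) ≈ 0.0158 m.

r ≈ 0.0158 m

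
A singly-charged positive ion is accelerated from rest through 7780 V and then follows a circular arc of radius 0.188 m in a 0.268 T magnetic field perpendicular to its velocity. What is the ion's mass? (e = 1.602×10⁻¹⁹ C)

m ≈ 2.61×10⁻²⁶ kg

Combine |q|V = ½mv² and r = mv/(|q|B): eliminate v to get m = qB²r²/(2V).
m = (1.602×10⁻¹⁹)(0.268)²(0.188)²/(2·7780) ≈ 2.61×10⁻²⁶ kg.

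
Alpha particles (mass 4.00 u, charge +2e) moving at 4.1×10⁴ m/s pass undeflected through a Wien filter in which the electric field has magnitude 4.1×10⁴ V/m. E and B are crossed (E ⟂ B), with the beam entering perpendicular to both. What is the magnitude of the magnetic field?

B = 1.0 T

Balance of forces in the selector: qE = qvB ⇒ B = E/v.
B = 4.1×10⁴/4.1×10⁴ = 1.0 T.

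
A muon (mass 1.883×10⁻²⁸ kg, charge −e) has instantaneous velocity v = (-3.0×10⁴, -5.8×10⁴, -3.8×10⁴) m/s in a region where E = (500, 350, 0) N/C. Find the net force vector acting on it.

Only an electric field acts, so F = qE = (−1.602×10⁻¹⁹ C)·(500, 350, 0) = (-8.01×10⁻¹⁷, -5.61×10⁻¹⁷, 0) N.

F ≈ (-8.01×10⁻¹⁷, -5.61×10⁻¹⁷, 0) N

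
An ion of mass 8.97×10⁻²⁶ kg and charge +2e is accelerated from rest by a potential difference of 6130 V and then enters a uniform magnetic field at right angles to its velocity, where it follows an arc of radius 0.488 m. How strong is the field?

B ≈ 0.120 T

v = √(2|q|V/m) = √(2·3.204×10⁻¹⁹·6130/8.97×10⁻²⁶) ≈ 2.093×10⁵ m/s.
B = mv/(|q|r) = (8.97×10⁻²⁶)(2.093×10⁵)/((3.204×10⁻¹⁹)(0.488)) ≈ 0.120 T.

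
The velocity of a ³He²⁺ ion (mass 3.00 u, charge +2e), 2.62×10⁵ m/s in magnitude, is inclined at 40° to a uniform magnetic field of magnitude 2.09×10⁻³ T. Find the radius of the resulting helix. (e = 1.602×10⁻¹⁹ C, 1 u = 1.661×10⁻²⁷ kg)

v⊥ = v sinθ = 2.62×10⁵·sin40° ≈ 1.684×10⁵ m/s.
r = m v⊥/(|q|B) = (4.983×10⁻²⁷)(1.684×10⁵)/((3.204×10⁻¹⁹)(2.09×10⁻³)) ≈ 1.25 m.

r ≈ 1.25 m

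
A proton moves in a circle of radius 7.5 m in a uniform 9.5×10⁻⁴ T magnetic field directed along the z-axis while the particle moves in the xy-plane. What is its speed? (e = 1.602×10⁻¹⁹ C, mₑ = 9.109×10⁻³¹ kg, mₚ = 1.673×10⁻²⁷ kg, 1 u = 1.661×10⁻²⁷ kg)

From |q|vB = mv²/r, v = |q|Br/m.
v = (1.602×10⁻¹⁹)(9.5×10⁻⁴)(7.5)/1.673×10⁻²⁷ ≈ 6.8×10⁵ m/s.

v ≈ 6.8×10⁵ m/s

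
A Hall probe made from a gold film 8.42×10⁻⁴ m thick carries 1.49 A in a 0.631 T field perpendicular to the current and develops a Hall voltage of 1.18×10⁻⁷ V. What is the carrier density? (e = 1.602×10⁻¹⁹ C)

n ≈ 5.91×10²⁸ m⁻³

From V_H = IB/(n e t), n = IB/(V_H e t).
n = (1.49)(0.631)/((1.18×10⁻⁷)(1.602×10⁻¹⁹)(8.42×10⁻⁴)) ≈ 5.91×10²⁸ m⁻³.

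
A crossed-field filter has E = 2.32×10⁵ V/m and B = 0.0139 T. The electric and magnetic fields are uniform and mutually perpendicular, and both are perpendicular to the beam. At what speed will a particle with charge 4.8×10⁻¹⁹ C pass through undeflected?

For undeflected motion the electric and magnetic forces balance: qE = qvB.
v = E/B = 2.32×10⁵/0.0139 = 1.67×10⁷ m/s.

v = 1.67×10⁷ m/s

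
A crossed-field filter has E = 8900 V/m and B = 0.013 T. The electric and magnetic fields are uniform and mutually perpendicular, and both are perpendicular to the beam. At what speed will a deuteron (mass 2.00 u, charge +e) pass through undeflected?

Zero net Lorentz force requires |qE| = |q v×B|, i.e. E = vB.
v = E/B = 8900/0.013 = 6.8×10⁵ m/s.
The result is independent of the particle's charge and mass.

v = 6.8×10⁵ m/s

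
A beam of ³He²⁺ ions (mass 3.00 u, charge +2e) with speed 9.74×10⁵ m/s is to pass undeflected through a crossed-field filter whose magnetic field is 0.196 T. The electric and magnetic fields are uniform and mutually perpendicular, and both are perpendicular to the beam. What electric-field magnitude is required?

For straight-line motion qE = qvB, so E = vB.
E = 9.74×10⁵ × 0.196 = 1.91×10⁵ V/m.

E = 1.91×10⁵ V/m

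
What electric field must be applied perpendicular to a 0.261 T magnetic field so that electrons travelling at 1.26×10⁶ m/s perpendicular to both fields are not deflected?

For straight-line motion qE = qvB, so E = vB.
E = 1.26×10⁶ × 0.261 = 3.29×10⁵ V/m.

E = 3.29×10⁵ V/m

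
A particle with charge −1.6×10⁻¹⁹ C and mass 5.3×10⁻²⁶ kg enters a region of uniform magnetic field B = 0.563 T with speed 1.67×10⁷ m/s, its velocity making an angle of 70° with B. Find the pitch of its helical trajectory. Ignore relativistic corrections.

v∥ = v cosθ = 1.67×10⁷·cos70° ≈ 5.712×10⁶ m/s.
T = 2πm/(|q|B) = 2π(5.3×10⁻²⁶)/((1.6×10⁻¹⁹)(0.563)) ≈ 3.697×10⁻⁶ s.
pitch = v∥ T = (5.712×10⁶)(3.697×10⁻⁶) ≈ 21.1 m.

p ≈ 21.1 m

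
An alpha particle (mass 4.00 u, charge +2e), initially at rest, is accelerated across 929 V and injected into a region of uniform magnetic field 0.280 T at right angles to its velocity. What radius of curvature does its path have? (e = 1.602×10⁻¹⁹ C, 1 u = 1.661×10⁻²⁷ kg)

r ≈ 0.0222 m

Acceleration: |q|V = ½mv² ⇒ v = √(2|q|V/m) = √(2·3.204×10⁻¹⁹·929/6.644×10⁻²⁷) ≈ 2.993×10⁵ m/s.
In the field: r = mv/(|q|B) = (6.644×10⁻²⁷)(2.993×10⁵)/((3.204×10⁻¹⁹)(0.280)) ≈ 0.0222 m.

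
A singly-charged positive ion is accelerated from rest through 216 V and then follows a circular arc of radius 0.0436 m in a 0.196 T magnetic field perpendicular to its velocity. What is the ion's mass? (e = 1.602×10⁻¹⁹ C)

m ≈ 2.71×10⁻²⁶ kg

Combine |q|V = ½mv² and r = mv/(|q|B): eliminate v to get m = qB²r²/(2V).
m = (1.602×10⁻¹⁹)(0.196)²(0.0436)²/(2·216) ≈ 2.71×10⁻²⁶ kg.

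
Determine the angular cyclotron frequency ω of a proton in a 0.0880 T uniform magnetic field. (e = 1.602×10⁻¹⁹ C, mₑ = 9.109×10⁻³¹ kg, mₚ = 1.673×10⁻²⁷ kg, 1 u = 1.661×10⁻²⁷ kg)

ω ≈ 8.43×10⁶ rad/s

ω = |q|B/m.
ω = (1.602×10⁻¹⁹)(0.0880)/1.673×10⁻²⁷ ≈ 8.43×10⁶ rad/s.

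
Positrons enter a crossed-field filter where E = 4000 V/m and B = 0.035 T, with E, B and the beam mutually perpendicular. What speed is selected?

v = 1.1×10⁵ m/s

For undeflected motion the electric and magnetic forces balance: qE = qvB.
v = E/B = 4000/0.035 = 1.1×10⁵ m/s.
The result is independent of the particle's charge and mass.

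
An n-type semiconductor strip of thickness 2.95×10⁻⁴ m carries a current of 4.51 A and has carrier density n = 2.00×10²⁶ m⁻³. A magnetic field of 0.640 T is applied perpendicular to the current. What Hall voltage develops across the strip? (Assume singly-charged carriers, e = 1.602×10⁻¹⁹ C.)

V_H ≈ 3.05×10⁻⁴ V

V_H = IB/(n e t).
V_H = (4.51)(0.640)/((2.00×10²⁶)(1.602×10⁻¹⁹)(2.95×10⁻⁴)) ≈ 3.05×10⁻⁴ V.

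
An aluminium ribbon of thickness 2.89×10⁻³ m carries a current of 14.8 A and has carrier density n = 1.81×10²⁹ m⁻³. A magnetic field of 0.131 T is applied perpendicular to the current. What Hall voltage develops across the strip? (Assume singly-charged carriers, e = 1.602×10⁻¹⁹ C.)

V_H = IB/(n e t).
V_H = (14.8)(0.131)/((1.81×10²⁹)(1.602×10⁻¹⁹)(2.89×10⁻³)) ≈ 2.31×10⁻⁸ V.

V_H ≈ 2.31×10⁻⁸ V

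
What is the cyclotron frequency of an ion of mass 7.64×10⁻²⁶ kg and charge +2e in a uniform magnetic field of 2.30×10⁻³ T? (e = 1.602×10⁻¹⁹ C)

f ≈ 1540 Hz

f = |q|B/(2πm).
f = (3.204×10⁻¹⁹)(2.30×10⁻³)/(2π·7.64×10⁻²⁶) ≈ 1540 Hz.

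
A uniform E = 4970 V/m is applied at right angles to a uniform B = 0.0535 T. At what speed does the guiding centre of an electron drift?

The steady drift has the magnetic force balancing the electric force, so v_d = E/B.
v_d = 4970/0.0535 = 9.29×10⁴ m/s.

v_d ≈ 9.29×10⁴ m/s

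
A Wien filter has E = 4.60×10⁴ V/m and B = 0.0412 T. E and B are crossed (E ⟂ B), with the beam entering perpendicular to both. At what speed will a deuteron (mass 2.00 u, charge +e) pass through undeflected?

v = 1.12×10⁶ m/s

For undeflected motion the electric and magnetic forces balance: qE = qvB.
v = E/B = 4.60×10⁴/0.0412 = 1.12×10⁶ m/s.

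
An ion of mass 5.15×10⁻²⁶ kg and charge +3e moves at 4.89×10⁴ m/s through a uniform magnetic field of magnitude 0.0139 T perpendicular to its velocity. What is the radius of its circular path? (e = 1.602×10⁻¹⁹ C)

The magnetic force provides the centripetal force: |q|vB = mv²/r.
r = mv/(|q|B) = (5.15×10⁻²⁶)(4.89×10⁴)/((4.806×10⁻¹⁹)(0.0139)) ≈ 0.377 m.

r ≈ 0.377 m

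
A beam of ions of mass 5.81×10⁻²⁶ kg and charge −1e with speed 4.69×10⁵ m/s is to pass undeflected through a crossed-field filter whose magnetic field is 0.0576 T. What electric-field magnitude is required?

For straight-line motion qE = qvB, so E = vB.
E = 4.69×10⁵ × 0.0576 = 2.70×10⁴ V/m.

E = 2.70×10⁴ V/m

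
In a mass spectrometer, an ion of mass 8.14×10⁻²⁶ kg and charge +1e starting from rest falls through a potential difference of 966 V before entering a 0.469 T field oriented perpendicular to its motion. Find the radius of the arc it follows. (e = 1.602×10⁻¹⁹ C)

Acceleration: |q|V = ½mv² ⇒ v = √(2|q|V/m) = √(2·1.602×10⁻¹⁹·966/8.14×10⁻²⁶) ≈ 6.166×10⁴ m/s.
In the field: r = mv/(|q|B) = (8.14×10⁻²⁶)(6.166×10⁴)/((1.602×10⁻¹⁹)(0.469)) ≈ 0.0668 m.

r ≈ 0.0668 m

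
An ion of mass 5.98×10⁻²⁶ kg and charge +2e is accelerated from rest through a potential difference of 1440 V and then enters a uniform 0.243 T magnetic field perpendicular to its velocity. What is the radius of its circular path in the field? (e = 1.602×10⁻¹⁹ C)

r ≈ 0.0954 m

Acceleration: |q|V = ½mv² ⇒ v = √(2|q|V/m) = √(2·3.204×10⁻¹⁹·1440/5.98×10⁻²⁶) ≈ 1.242×10⁵ m/s.
In the field: r = mv/(|q|B) = (5.98×10⁻²⁶)(1.242×10⁵)/((3.204×10⁻¹⁹)(0.243)) ≈ 0.0954 m.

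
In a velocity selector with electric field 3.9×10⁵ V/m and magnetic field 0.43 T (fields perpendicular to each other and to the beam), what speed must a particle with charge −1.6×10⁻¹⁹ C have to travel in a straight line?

For undeflected motion the electric and magnetic forces balance: qE = qvB.
v = E/B = 3.9×10⁵/0.43 = 9.1×10⁵ m/s.

v = 9.1×10⁵ m/s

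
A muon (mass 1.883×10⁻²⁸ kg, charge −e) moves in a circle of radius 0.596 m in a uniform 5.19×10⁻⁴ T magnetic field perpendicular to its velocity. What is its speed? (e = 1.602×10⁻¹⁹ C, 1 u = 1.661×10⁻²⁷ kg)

From |q|vB = mv²/r, v = |q|Br/m.
v = (1.602×10⁻¹⁹)(5.19×10⁻⁴)(0.596)/1.883×10⁻²⁸ ≈ 2.63×10⁵ m/s.

v ≈ 2.63×10⁵ m/s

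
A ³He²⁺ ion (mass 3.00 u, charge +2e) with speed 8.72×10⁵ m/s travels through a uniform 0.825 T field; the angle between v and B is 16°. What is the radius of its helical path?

r ≈ 4.53×10⁻³ m

v⊥ = v sinθ = 8.72×10⁵·sin16° ≈ 2.404×10⁵ m/s.
r = m v⊥/(|q|B) = (4.983×10⁻²⁷)(2.404×10⁵)/((3.204×10⁻¹⁹)(0.825)) ≈ 4.53×10⁻³ m.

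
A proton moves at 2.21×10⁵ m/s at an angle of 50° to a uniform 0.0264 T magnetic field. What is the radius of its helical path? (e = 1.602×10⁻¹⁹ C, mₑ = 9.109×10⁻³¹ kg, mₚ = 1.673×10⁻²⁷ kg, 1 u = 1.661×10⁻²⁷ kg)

r ≈ 0.0670 m

v⊥ = v sinθ = 2.21×10⁵·sin50° ≈ 1.693×10⁵ m/s.
r = m v⊥/(|q|B) = (1.673×10⁻²⁷)(1.693×10⁵)/((1.602×10⁻¹⁹)(0.0264)) ≈ 0.0670 m.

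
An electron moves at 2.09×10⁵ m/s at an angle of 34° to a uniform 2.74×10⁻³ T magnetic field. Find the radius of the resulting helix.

r ≈ 2.43×10⁻⁴ m

v⊥ = v sinθ = 2.09×10⁵·sin34° ≈ 1.169×10⁵ m/s.
r = m v⊥/(|q|B) = (9.109×10⁻³¹)(1.169×10⁵)/((1.602×10⁻¹⁹)(2.74×10⁻³)) ≈ 2.43×10⁻⁴ m.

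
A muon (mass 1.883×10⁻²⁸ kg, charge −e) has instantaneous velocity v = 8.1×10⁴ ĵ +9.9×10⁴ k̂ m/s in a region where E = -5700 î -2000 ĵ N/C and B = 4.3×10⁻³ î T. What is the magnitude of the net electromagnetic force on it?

|F| ≈ 9.49×10⁻¹⁶ N

v×B = (0, 426, -348) N/C.
E + v×B = (-5700, -1570, -348) N/C.
F = q(E + v×B) = (−1.602×10⁻¹⁹ C)·(-5700, -1570, -348) = (9.13×10⁻¹⁶, 2.52×10⁻¹⁶, 5.58×10⁻¹⁷) N.
|F| = 9.49×10⁻¹⁶ N.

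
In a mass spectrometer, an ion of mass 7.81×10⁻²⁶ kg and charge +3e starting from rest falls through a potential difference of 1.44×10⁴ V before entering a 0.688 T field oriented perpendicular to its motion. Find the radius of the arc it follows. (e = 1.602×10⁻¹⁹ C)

Acceleration: |q|V = ½mv² ⇒ v = √(2|q|V/m) = √(2·4.806×10⁻¹⁹·1.44×10⁴/7.81×10⁻²⁶) ≈ 4.210×10⁵ m/s.
In the field: r = mv/(|q|B) = (7.81×10⁻²⁶)(4.210×10⁵)/((4.806×10⁻¹⁹)(0.688)) ≈ 0.0994 m.

r ≈ 0.0994 m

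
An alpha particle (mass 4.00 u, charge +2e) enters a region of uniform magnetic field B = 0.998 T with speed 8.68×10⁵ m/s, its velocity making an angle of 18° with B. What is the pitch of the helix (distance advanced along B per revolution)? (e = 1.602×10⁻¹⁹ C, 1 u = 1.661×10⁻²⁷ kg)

v∥ = v cosθ = 8.68×10⁵·cos18° ≈ 8.255×10⁵ m/s.
T = 2πm/(|q|B) = 2π(6.644×10⁻²⁷)/((3.204×10⁻¹⁹)(0.998)) ≈ 1.306×10⁻⁷ s.
pitch = v∥ T = (8.255×10⁵)(1.306×10⁻⁷) ≈ 0.108 m.

p ≈ 0.108 m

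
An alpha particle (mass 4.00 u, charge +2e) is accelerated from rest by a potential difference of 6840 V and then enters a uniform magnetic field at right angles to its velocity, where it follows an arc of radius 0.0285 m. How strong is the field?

B ≈ 0.591 T

v = √(2|q|V/m) = √(2·3.204×10⁻¹⁹·6840/6.644×10⁻²⁷) ≈ 8.122×10⁵ m/s.
B = mv/(|q|r) = (6.644×10⁻²⁷)(8.122×10⁵)/((3.204×10⁻¹⁹)(0.0285)) ≈ 0.591 T.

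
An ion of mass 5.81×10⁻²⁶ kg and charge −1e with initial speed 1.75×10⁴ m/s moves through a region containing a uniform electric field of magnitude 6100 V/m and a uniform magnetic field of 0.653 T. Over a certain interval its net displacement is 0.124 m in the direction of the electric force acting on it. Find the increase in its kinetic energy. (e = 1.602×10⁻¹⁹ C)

ΔKE ≈ 1.21×10⁻¹⁶ J

The magnetic force is always ⟂ v and does no work; only the electric force changes KE.
ΔKE = F_E · d = |q|E d = (1.602×10⁻¹⁹)(6100)(0.124) ≈ 1.21×10⁻¹⁶ J.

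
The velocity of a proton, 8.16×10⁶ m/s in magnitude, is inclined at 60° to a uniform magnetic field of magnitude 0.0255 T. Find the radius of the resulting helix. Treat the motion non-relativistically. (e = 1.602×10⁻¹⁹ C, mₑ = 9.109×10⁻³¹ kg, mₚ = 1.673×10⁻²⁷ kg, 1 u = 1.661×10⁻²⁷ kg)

r ≈ 2.89 m

v⊥ = v sinθ = 8.16×10⁶·sin60° ≈ 7.067×10⁶ m/s.
r = m v⊥/(|q|B) = (1.673×10⁻²⁷)(7.067×10⁶)/((1.602×10⁻¹⁹)(0.0255)) ≈ 2.89 m.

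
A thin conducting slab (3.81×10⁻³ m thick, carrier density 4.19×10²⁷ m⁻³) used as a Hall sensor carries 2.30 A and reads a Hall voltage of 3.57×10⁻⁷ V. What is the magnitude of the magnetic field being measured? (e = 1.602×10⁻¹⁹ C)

From V_H = IB/(n e t), B = V_H n e t / I.
B = (3.57×10⁻⁷)(4.19×10²⁷)(1.602×10⁻¹⁹)(3.81×10⁻³)/2.30 ≈ 0.397 T.

B ≈ 0.397 T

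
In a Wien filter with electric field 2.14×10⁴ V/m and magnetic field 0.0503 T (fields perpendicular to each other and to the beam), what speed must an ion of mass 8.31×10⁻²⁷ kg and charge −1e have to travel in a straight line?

v = 4.25×10⁵ m/s

For undeflected motion the electric and magnetic forces balance: qE = qvB.
v = E/B = 2.14×10⁴/0.0503 = 4.25×10⁵ m/s.
The result is independent of the particle's charge and mass.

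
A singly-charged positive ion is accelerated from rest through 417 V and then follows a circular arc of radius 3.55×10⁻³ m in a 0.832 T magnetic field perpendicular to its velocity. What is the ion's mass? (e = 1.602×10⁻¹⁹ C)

Combine |q|V = ½mv² and r = mv/(|q|B): eliminate v to get m = qB²r²/(2V).
m = (1.602×10⁻¹⁹)(0.832)²(3.55×10⁻³)²/(2·417) ≈ 1.68×10⁻²⁷ kg.

m ≈ 1.68×10⁻²⁷ kg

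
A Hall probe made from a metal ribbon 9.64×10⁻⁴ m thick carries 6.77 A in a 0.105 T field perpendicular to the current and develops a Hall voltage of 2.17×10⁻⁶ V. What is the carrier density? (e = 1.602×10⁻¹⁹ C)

n ≈ 2.12×10²⁷ m⁻³

From V_H = IB/(n e t), n = IB/(V_H e t).
n = (6.77)(0.105)/((2.17×10⁻⁶)(1.602×10⁻¹⁹)(9.64×10⁻⁴)) ≈ 2.12×10²⁷ m⁻³.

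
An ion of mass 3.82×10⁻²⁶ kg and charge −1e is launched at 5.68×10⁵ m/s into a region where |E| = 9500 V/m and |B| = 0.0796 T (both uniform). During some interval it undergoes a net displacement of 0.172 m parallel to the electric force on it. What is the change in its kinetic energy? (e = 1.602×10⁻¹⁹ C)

ΔKE ≈ 2.62×10⁻¹⁶ J

The magnetic force is always ⟂ v and does no work; only the electric force changes KE.
ΔKE = F_E · d = |q|E d = (1.602×10⁻¹⁹)(9500)(0.172) ≈ 2.62×10⁻¹⁶ J.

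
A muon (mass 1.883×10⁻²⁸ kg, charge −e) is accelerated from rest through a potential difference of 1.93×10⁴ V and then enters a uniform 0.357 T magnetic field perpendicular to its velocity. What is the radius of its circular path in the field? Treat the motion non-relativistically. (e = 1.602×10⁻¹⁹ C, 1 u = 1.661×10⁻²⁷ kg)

r ≈ 0.0189 m

Acceleration: |q|V = ½mv² ⇒ v = √(2|q|V/m) = √(2·1.602×10⁻¹⁹·1.93×10⁴/1.883×10⁻²⁸) ≈ 5.731×10⁶ m/s.
In the field: r = mv/(|q|B) = (1.883×10⁻²⁸)(5.731×10⁶)/((1.602×10⁻¹⁹)(0.357)) ≈ 0.0189 m.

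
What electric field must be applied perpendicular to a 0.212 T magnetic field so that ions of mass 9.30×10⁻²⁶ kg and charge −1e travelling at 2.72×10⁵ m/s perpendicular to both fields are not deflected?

E = 5.77×10⁴ V/m

For straight-line motion qE = qvB, so E = vB.
E = 2.72×10⁵ × 0.212 = 5.77×10⁴ V/m.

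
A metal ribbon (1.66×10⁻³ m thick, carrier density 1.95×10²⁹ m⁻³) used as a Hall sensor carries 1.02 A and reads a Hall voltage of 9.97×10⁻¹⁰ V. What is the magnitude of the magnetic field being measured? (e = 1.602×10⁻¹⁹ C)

From V_H = IB/(n e t), B = V_H n e t / I.
B = (9.97×10⁻¹⁰)(1.95×10²⁹)(1.602×10⁻¹⁹)(1.66×10⁻³)/1.02 ≈ 0.0507 T.

B ≈ 0.0507 T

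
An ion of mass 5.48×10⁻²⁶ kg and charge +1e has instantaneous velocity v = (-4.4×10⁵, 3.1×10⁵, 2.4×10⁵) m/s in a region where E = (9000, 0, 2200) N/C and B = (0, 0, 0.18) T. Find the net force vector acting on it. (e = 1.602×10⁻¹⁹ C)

F ≈ (1.04×10⁻¹⁴, 1.27×10⁻¹⁴, 3.52×10⁻¹⁶) N

v×B = (5.58×10⁴, 7.92×10⁴, 0) N/C.
E + v×B = (6.48×10⁴, 7.92×10⁴, 2200) N/C.
F = q(E + v×B) = (1.602×10⁻¹⁹ C)·(6.48×10⁴, 7.92×10⁴, 2200) = (1.04×10⁻¹⁴, 1.27×10⁻¹⁴, 3.52×10⁻¹⁶) N.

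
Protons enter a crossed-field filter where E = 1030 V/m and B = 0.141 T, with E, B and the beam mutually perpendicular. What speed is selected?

For undeflected motion the electric and magnetic forces balance: qE = qvB.
v = E/B = 1030/0.141 = 7300 m/s.

v = 7300 m/s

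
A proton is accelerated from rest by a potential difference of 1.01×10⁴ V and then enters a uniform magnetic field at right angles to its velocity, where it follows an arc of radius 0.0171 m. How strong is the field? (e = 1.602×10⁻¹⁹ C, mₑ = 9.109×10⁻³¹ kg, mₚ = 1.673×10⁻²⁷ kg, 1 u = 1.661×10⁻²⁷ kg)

v = √(2|q|V/m) = √(2·1.602×10⁻¹⁹·1.01×10⁴/1.673×10⁻²⁷) ≈ 1.391×10⁶ m/s.
B = mv/(|q|r) = (1.673×10⁻²⁷)(1.391×10⁶)/((1.602×10⁻¹⁹)(0.0171)) ≈ 0.849 T.

B ≈ 0.849 T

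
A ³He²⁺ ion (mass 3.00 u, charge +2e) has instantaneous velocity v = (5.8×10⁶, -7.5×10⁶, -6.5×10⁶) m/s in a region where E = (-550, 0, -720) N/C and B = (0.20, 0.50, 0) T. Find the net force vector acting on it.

v×B = (3.25×10⁶, -1.30×10⁶, 4.40×10⁶) N/C.
E + v×B = (3.25×10⁶, -1.30×10⁶, 4.40×10⁶) N/C.
F = q(E + v×B) = (3.204×10⁻¹⁹ C)·(3.25×10⁶, -1.30×10⁶, 4.40×10⁶) = (1.04×10⁻¹², -4.17×10⁻¹³, 1.41×10⁻¹²) N.

F ≈ (1.04×10⁻¹², -4.17×10⁻¹³, 1.41×10⁻¹²) N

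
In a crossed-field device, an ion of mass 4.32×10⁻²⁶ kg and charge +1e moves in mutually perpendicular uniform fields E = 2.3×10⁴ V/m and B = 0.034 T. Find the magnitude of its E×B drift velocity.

v_d ≈ 6.8×10⁵ m/s

In crossed fields the guiding centre drifts at v_d = |E×B|/B² = E/B, independent of charge and mass.
v_d = 2.3×10⁴/0.034 = 6.8×10⁵ m/s.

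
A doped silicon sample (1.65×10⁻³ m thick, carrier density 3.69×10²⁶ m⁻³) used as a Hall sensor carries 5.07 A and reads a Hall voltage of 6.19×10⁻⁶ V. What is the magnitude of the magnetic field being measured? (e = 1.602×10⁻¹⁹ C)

From V_H = IB/(n e t), B = V_H n e t / I.
B = (6.19×10⁻⁶)(3.69×10²⁶)(1.602×10⁻¹⁹)(1.65×10⁻³)/5.07 ≈ 0.119 T.

B ≈ 0.119 T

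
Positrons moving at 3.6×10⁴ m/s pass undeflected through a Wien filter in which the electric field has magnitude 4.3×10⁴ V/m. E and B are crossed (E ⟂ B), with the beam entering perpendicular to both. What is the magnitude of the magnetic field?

Balance of forces in the selector: qE = qvB ⇒ B = E/v.
B = 4.3×10⁴/3.6×10⁴ = 1.2 T.

B = 1.2 T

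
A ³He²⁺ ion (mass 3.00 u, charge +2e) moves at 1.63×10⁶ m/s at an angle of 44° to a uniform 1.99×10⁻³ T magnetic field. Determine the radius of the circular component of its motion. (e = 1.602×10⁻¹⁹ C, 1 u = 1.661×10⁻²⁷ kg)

v⊥ = v sinθ = 1.63×10⁶·sin44° ≈ 1.132×10⁶ m/s.
r = m v⊥/(|q|B) = (4.983×10⁻²⁷)(1.132×10⁶)/((3.204×10⁻¹⁹)(1.99×10⁻³)) ≈ 8.85 m.

r ≈ 8.85 m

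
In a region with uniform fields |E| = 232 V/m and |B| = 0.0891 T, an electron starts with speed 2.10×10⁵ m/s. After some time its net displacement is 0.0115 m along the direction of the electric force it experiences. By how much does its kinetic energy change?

ΔKE ≈ 4.27×10⁻¹⁹ J

The magnetic force is always ⟂ v and does no work; only the electric force changes KE.
ΔKE = F_E · d = |q|E d = (1.602×10⁻¹⁹)(232)(0.0115) ≈ 4.27×10⁻¹⁹ J.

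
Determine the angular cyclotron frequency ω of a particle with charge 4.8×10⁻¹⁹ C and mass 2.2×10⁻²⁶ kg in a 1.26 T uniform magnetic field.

ω ≈ 2.75×10⁷ rad/s

ω = |q|B/m.
ω = (4.8×10⁻¹⁹)(1.26)/2.2×10⁻²⁶ ≈ 2.75×10⁷ rad/s.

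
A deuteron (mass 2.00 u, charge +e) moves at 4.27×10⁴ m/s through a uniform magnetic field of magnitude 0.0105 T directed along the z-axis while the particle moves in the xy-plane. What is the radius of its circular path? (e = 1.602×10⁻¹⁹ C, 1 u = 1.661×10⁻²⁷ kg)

The magnetic force provides the centripetal force: |q|vB = mv²/r.
r = mv/(|q|B) = (3.322×10⁻²⁷)(4.27×10⁴)/((1.602×10⁻¹⁹)(0.0105)) ≈ 0.0843 m.

r ≈ 0.0843 m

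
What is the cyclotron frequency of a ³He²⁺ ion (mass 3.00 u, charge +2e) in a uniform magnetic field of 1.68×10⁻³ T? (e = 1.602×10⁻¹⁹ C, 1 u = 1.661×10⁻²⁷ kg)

f = |q|B/(2πm).
f = (3.204×10⁻¹⁹)(1.68×10⁻³)/(2π·4.983×10⁻²⁷) ≈ 1.72×10⁴ Hz.

f ≈ 1.72×10⁴ Hz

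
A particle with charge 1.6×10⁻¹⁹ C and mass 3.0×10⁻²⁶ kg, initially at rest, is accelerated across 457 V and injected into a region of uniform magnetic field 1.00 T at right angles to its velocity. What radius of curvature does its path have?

r ≈ 0.0131 m

Acceleration: |q|V = ½mv² ⇒ v = √(2|q|V/m) = √(2·1.6×10⁻¹⁹·457/3.0×10⁻²⁶) ≈ 6.982×10⁴ m/s.
In the field: r = mv/(|q|B) = (3.0×10⁻²⁶)(6.982×10⁴)/((1.6×10⁻¹⁹)(1.00)) ≈ 0.0131 m.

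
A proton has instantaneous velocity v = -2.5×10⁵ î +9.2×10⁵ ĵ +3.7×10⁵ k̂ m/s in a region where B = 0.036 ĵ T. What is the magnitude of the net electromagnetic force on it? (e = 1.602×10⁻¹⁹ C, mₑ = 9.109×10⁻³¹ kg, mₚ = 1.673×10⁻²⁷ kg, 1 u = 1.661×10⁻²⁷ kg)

v×B = (-1.33×10⁴, 0, -9000) N/C.
F = q v×B = (1.602×10⁻¹⁹ C)·(-1.33×10⁴, 0, -9000) = (-2.13×10⁻¹⁵, 0, -1.44×10⁻¹⁵) N.
|F| = 2.58×10⁻¹⁵ N.

|F| ≈ 2.58×10⁻¹⁵ N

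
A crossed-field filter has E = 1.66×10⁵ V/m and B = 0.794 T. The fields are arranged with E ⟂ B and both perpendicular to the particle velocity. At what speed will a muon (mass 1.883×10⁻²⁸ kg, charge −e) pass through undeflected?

v = 2.09×10⁵ m/s

Zero net Lorentz force requires |qE| = |q v×B|, i.e. E = vB.
v = E/B = 1.66×10⁵/0.794 = 2.09×10⁵ m/s.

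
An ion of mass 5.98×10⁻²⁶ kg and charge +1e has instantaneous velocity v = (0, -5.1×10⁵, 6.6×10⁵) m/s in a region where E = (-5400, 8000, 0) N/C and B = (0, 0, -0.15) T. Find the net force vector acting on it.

F ≈ (1.14×10⁻¹⁴, 1.28×10⁻¹⁵, 0) N

v×B = (7.65×10⁴, 0, 0) N/C.
E + v×B = (7.11×10⁴, 8000, 0) N/C.
F = q(E + v×B) = (1.602×10⁻¹⁹ C)·(7.11×10⁴, 8000, 0) = (1.14×10⁻¹⁴, 1.28×10⁻¹⁵, 0) N.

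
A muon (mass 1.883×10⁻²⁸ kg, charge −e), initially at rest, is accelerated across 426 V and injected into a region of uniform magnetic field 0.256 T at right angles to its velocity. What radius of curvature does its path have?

Acceleration: |q|V = ½mv² ⇒ v = √(2|q|V/m) = √(2·1.602×10⁻¹⁹·426/1.883×10⁻²⁸) ≈ 8.514×10⁵ m/s.
In the field: r = mv/(|q|B) = (1.883×10⁻²⁸)(8.514×10⁵)/((1.602×10⁻¹⁹)(0.256)) ≈ 3.91×10⁻³ m.

r ≈ 3.91×10⁻³ m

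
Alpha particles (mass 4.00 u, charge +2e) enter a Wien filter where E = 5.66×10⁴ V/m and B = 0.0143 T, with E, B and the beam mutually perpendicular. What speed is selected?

Zero net Lorentz force requires |qE| = |q v×B|, i.e. E = vB.
v = E/B = 5.66×10⁴/0.0143 = 3.96×10⁶ m/s.

v = 3.96×10⁶ m/s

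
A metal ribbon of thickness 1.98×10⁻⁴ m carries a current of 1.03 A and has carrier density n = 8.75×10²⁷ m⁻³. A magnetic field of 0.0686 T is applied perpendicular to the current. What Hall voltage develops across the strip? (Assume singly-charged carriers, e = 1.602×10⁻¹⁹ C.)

V_H ≈ 2.55×10⁻⁷ V

V_H = IB/(n e t).
V_H = (1.03)(0.0686)/((8.75×10²⁷)(1.602×10⁻¹⁹)(1.98×10⁻⁴)) ≈ 2.55×10⁻⁷ V.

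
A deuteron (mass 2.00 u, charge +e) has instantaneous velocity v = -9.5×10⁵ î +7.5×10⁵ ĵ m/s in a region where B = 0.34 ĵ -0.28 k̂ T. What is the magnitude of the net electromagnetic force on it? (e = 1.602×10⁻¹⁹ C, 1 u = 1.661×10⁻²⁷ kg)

v×B = (-2.10×10⁵, -2.66×10⁵, -3.23×10⁵) N/C.
F = q v×B = (1.602×10⁻¹⁹ C)·(-2.10×10⁵, -2.66×10⁵, -3.23×10⁵) = (-3.36×10⁻¹⁴, -4.26×10⁻¹⁴, -5.17×10⁻¹⁴) N.
|F| = 7.50×10⁻¹⁴ N.

|F| ≈ 7.50×10⁻¹⁴ N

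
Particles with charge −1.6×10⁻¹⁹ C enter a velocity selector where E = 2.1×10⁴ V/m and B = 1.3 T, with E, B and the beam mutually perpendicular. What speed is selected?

v = 1.6×10⁴ m/s

Zero net Lorentz force requires |qE| = |q v×B|, i.e. E = vB.
v = E/B = 2.1×10⁴/1.3 = 1.6×10⁴ m/s.
The result is independent of the particle's charge and mass.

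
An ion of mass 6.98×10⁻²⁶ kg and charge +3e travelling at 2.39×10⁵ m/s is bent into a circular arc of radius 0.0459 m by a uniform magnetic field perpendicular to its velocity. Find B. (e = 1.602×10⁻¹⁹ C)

From |q|vB = mv²/r, B = mv/(|q|r).
B = (6.98×10⁻²⁶)(2.39×10⁵)/((4.806×10⁻¹⁹)(0.0459)) ≈ 0.756 T.

B ≈ 0.756 T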